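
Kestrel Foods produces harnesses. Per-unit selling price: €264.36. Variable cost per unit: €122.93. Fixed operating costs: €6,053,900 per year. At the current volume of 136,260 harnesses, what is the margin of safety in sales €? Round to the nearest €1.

€24,705,785

Contribution margin per unit = €264.36 − €122.93 = €141.43. Break-even units = €6,053,900 ÷ €141.43 = 42,804.92; break-even revenue = 42,804.92 × €264.36 = €11,315,908.96.
Current sales = 136,260 × €264.36 = €36,021,693.60.
Margin of safety = €36,021,693.60 − €11,315,908.96 = €24,705,785.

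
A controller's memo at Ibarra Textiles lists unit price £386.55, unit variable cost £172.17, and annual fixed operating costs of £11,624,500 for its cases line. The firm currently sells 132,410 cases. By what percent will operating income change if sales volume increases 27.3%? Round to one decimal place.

Contribution at this volume is 132,410 × £214.38 = £28,386,055.80.
EBIT = £28,386,055.80 − £11,624,500 = £16,761,555.80.
DOL = contribution ÷ EBIT = £28,386,055.80 ÷ £16,761,555.80 = 1.6935.
So EBIT moves 1.6935 × (+27.3%) = +46.2%.

+46.2%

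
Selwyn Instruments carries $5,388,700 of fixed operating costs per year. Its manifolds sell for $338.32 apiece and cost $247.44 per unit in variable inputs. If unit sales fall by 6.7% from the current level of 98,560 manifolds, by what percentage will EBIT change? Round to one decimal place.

Total contribution margin = 98,560 × $90.88 = $8,957,132.80.
EBIT = $8,957,132.80 − $5,388,700 = $3,568,432.80.
DOL = contribution ÷ EBIT = $8,957,132.80 ÷ $3,568,432.80 = 2.5101.
Operating income changes by 2.5101 × -6.7% = -16.8%.

-16.8%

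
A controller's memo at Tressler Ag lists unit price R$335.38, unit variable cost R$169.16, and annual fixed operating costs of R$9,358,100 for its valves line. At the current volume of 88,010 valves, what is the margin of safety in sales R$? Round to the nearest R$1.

R$10,635,073

Contribution margin per unit = R$335.38 − R$169.16 = R$166.22. Break-even units = R$9,358,100 ÷ R$166.22 = 56,299.48; break-even revenue = 56,299.48 × R$335.38 = R$18,881,720.48.
Current sales = 88,010 × R$335.38 = R$29,516,793.80.
Margin of safety = R$29,516,793.80 − R$18,881,720.48 = R$10,635,073.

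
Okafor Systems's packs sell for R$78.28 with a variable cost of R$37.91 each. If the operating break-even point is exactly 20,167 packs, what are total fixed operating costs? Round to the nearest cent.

R$814,141.79

Each unit contributes R$78.28 − R$37.91 = R$40.37.
Fixed costs = break-even units × CM = 20,167 × R$40.37 = R$814,141.79.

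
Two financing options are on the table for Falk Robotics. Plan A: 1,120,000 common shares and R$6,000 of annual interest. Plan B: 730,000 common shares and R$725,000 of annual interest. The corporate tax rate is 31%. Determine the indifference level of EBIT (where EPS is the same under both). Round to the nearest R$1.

R$2,070,821

Set EPS_A = EPS_B: (EBIT − R$6,000)(1 − 0.31) ÷ 1,120,000 = (EBIT − R$725,000)(1 − 0.31) ÷ 730,000.
Cancelling (1 − t) and cross-multiplying: 730,000·(EBIT − 6,000) = 1,120,000·(EBIT − 725,000).
Solving, EBIT = (725,000·1,120,000 − 6,000·730,000) / (1,120,000 − 730,000) = 807,620,000,000 / 390,000 = 2,070,820.51.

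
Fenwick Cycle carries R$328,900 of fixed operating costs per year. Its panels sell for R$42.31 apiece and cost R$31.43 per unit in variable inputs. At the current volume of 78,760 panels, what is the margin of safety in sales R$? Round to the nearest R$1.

R$2,053,314

Each unit contributes R$42.31 − R$31.43 = R$10.88. Break-even units = R$328,900 ÷ R$10.88 = 30,229.78; break-even revenue = 30,229.78 × R$42.31 = R$1,279,021.97.
Current sales = 78,760 × R$42.31 = R$3,332,335.60.
Margin of safety = R$3,332,335.60 − R$1,279,021.97 = R$2,053,314.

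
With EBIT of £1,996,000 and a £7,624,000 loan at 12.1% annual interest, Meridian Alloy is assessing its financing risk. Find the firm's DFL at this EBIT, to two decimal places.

1.86

Annual interest charges come to £922,504.00.
Degree of financial leverage = EBIT / (EBIT − interest) = £1,996,000 / £1,073,496.00 = 1.8593.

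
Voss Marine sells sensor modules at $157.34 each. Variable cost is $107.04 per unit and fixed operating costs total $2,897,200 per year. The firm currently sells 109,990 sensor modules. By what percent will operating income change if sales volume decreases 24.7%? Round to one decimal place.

-51.9%

Contribution at this volume is 109,990 × $50.30 = $5,532,497.00.
Subtracting fixed costs: EBIT = $5,532,497.00 − $2,897,200 = $2,635,297.00.
So DOL = total CM / EBIT = $5,532,497.00 / $2,635,297.00 = 2.0994.
So EBIT moves 2.0994 × (-24.7%) = -51.9%.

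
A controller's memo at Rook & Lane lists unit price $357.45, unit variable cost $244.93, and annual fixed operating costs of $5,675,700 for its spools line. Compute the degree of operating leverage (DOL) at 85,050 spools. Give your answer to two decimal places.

2.46

Total contribution margin = 85,050 × $112.52 = $9,569,826.00.
EBIT = $9,569,826.00 − $5,675,700 = $3,894,126.00.
So DOL = total CM / EBIT = $9,569,826.00 / $3,894,126.00 = 2.4575.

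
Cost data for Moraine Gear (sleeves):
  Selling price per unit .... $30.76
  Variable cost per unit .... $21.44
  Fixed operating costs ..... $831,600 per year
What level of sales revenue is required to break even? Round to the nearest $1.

$2,744,637

Contribution margin per unit = $30.76 − $21.44 = $9.32, a CM ratio of $9.32 ÷ $30.76 = 0.3030.
Break-even revenue = fixed costs × price ÷ CM = $831,600 × $30.76 ÷ $9.32 = $2,744,637.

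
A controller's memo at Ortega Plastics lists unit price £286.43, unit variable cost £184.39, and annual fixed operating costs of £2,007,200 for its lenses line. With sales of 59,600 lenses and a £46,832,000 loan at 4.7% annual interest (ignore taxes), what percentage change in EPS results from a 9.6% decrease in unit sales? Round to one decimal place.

Contribution at this volume is 59,600 × £102.04 = £6,081,584.00.
Operating income = contribution − fixed costs = £6,081,584.00 − £2,007,200 = £4,074,384.00.
After interest of £2,201,104.00, pre-tax earnings = £1,873,280.00.
Degree of combined leverage = contribution ÷ (EBIT − I) = £6,081,584.00 ÷ £1,873,280.00 = 3.2465.
EPS therefore changes by 3.2465 × (-9.6%) = -31.2%.

-31.2%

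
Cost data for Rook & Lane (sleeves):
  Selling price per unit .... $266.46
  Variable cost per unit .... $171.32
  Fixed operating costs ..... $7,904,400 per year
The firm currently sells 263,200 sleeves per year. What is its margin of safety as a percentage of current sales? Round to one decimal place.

Unit CM = price − variable cost = $266.46 − $171.32 = $95.14. Break-even units = $7,904,400 ÷ $95.14 = 83,081.77; break-even revenue = 83,081.77 × $266.46 = $22,137,969.56.
Current sales = 263,200 × $266.46 = $70,132,272.00.
Margin of safety = ($70,132,272.00 − $22,137,969.56) ÷ $70,132,272.00 = 68.4%.

68.4%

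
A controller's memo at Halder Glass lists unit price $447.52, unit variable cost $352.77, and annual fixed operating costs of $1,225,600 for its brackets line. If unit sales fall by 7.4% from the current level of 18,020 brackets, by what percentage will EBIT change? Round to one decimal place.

-26.2%

At 18,020 units, contribution = 18,020 × $94.75 = $1,707,395.00.
EBIT = $1,707,395.00 − $1,225,600 = $481,795.00.
So DOL = total CM / EBIT = $1,707,395.00 / $481,795.00 = 3.5438.
So EBIT moves 3.5438 × (-7.4%) = -26.2%.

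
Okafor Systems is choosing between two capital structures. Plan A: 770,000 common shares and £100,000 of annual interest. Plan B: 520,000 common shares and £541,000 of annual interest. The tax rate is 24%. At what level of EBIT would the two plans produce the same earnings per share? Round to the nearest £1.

£1,458,280

Set EPS_A = EPS_B: (EBIT − £100,000)(1 − 0.24) ÷ 770,000 = (EBIT − £541,000)(1 − 0.24) ÷ 520,000.
The (1 − t) factor cancels: (EBIT − 100,000) × 520,000 = (EBIT − 541,000) × 770,000.
EBIT × (770,000 − 520,000) = 541,000 × 770,000 − 100,000 × 520,000 = 364,570,000,000, so EBIT = 364,570,000,000 ÷ 250,000 = 1,458,280.00.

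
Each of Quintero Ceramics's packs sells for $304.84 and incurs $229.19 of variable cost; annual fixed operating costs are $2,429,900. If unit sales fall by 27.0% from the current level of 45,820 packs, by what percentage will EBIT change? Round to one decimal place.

At 45,820 units, contribution = 45,820 × $75.65 = $3,466,283.00.
Operating income = contribution − fixed costs = $3,466,283.00 − $2,429,900 = $1,036,383.00.
DOL = contribution ÷ EBIT = $3,466,283.00 ÷ $1,036,383.00 = 3.3446.
%ΔEBIT = DOL × %ΔSales = 3.3446 × -27.0% = -90.3%.

-90.3%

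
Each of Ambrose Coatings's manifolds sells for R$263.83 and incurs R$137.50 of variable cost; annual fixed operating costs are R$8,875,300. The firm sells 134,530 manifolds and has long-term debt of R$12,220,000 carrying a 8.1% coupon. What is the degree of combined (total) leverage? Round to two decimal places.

2.38

At 134,530 units, contribution = 134,530 × R$126.33 = R$16,995,174.90.
Operating income = contribution − fixed costs = R$16,995,174.90 − R$8,875,300 = R$8,119,874.90. Interest = R$989,820.00.
DOL = R$16,995,174.90 ÷ R$8,119,874.90 = 2.0930; DFL = R$8,119,874.90 ÷ R$7,130,054.90 = 1.1388.
Combined leverage = 2.0930 × 1.1388 = 2.3835.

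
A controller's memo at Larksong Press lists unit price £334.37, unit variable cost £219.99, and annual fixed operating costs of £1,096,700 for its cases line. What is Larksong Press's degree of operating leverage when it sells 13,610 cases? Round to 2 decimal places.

Contribution at this volume is 13,610 × £114.38 = £1,556,711.80.
Subtracting fixed costs: EBIT = £1,556,711.80 − £1,096,700 = £460,011.80.
So DOL = total CM / EBIT = £1,556,711.80 / £460,011.80 = 3.3841.

3.38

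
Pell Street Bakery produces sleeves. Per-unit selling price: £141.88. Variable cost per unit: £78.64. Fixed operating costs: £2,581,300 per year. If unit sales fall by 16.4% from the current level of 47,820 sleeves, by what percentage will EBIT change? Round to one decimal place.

-112.0%

At 47,820 units, contribution = 47,820 × £63.24 = £3,024,136.80.
Operating income = contribution − fixed costs = £3,024,136.80 − £2,581,300 = £442,836.80.
DOL = contribution ÷ EBIT = £3,024,136.80 ÷ £442,836.80 = 6.8290.
%ΔEBIT = DOL × %ΔSales = 6.8290 × -16.4% = -112.0%.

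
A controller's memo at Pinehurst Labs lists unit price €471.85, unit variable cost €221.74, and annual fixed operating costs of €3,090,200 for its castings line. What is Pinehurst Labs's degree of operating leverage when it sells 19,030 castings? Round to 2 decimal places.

At 19,030 units, contribution = 19,030 × €250.11 = €4,759,593.30.
Operating income = contribution − fixed costs = €4,759,593.30 − €3,090,200 = €1,669,393.30.
DOL = contribution ÷ EBIT = €4,759,593.30 ÷ €1,669,393.30 = 2.8511.

2.85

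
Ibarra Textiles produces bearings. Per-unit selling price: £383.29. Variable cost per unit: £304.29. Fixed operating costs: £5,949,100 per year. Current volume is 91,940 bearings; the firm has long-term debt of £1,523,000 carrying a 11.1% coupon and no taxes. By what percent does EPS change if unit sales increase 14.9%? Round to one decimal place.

At 91,940 units, contribution = 91,940 × £79.00 = £7,263,260.00.
EBIT = £7,263,260.00 − £5,949,100 = £1,314,160.00.
After interest of £169,053.00, pre-tax earnings = £1,145,107.00.
Degree of combined leverage = contribution ÷ (EBIT − I) = £7,263,260.00 ÷ £1,145,107.00 = 6.3429.
%ΔEPS = DCL × %ΔSales = 6.3429 × +14.9% = +94.5%.

+94.5%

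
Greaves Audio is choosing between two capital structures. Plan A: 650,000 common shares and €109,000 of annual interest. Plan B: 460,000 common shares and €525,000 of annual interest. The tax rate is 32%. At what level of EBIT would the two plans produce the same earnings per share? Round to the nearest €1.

€1,532,158

At indifference, (EBIT − 109,000)(1 − t)/650,000 = (EBIT − 525,000)(1 − t)/460,000.
The (1 − t) factor cancels: (EBIT − 109,000) × 460,000 = (EBIT − 525,000) × 650,000.
Solving, EBIT = (525,000·650,000 − 109,000·460,000) / (650,000 − 460,000) = 291,110,000,000 / 190,000 = 1,532,157.89.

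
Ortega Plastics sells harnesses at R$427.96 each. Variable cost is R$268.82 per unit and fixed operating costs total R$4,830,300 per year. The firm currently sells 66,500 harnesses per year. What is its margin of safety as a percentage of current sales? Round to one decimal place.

Contribution margin per unit = R$427.96 − R$268.82 = R$159.14. Break-even units = R$4,830,300 ÷ R$159.14 = 30,352.52; break-even revenue = 30,352.52 × R$427.96 = R$12,989,664.37.
Current sales = 66,500 × R$427.96 = R$28,459,340.00.
Margin of safety = (R$28,459,340.00 − R$12,989,664.37) ÷ R$28,459,340.00 = 54.4%.

54.4%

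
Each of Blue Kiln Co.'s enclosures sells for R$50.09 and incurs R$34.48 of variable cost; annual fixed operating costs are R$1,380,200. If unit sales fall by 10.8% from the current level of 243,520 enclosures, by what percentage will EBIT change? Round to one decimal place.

At 243,520 units, contribution = 243,520 × R$15.61 = R$3,801,347.20.
EBIT = R$3,801,347.20 − R$1,380,200 = R$2,421,147.20.
So DOL = total CM / EBIT = R$3,801,347.20 / R$2,421,147.20 = 1.5701.
%ΔEBIT = DOL × %ΔSales = 1.5701 × -10.8% = -17.0%.

-17.0%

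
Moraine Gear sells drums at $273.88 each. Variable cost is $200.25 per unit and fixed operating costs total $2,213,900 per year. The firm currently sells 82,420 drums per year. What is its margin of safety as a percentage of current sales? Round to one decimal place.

63.5%

Contribution margin per unit = $273.88 − $200.25 = $73.63. Break-even units = $2,213,900 ÷ $73.63 = 30,067.91; break-even revenue = 30,067.91 × $273.88 = $8,234,998.40.
Actual sales revenue = 82,420 × $273.88 = $22,573,189.60.
Margin of safety = ($22,573,189.60 − $8,234,998.40) ÷ $22,573,189.60 = 63.5%.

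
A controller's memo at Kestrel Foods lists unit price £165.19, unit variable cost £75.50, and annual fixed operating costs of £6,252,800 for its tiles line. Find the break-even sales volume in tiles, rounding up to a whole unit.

Unit CM = price − variable cost = £165.19 − £75.50 = £89.69.
Break-even Q = £6,252,800 / £89.69 = 69,715.69 → 69,716 tiles.

69,716 tiles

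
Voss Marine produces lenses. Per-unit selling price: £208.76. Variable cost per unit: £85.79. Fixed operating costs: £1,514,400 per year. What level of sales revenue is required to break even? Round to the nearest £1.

CM per unit = £208.76 − £85.79 = £122.97; CM ratio = £122.97 / £208.76 = 0.5890.
Break-even sales = FC ÷ CM ratio = £1,514,400 × £208.76 / £122.97 = £2,570,921.

£2,570,921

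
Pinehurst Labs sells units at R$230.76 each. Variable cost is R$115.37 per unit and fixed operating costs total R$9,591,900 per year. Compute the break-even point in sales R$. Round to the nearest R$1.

R$19,182,137

Contribution margin per unit = R$230.76 − R$115.37 = R$115.39, a CM ratio of R$115.39 ÷ R$230.76 = 0.5000.
Break-even revenue = fixed costs × price ÷ CM = R$9,591,900 × R$230.76 ÷ R$115.39 = R$19,182,137.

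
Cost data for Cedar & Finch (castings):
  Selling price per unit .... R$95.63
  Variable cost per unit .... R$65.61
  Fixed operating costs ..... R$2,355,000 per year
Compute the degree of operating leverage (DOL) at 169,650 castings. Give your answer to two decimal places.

Total contribution margin = 169,650 × R$30.02 = R$5,092,893.00.
Subtracting fixed costs: EBIT = R$5,092,893.00 − R$2,355,000 = R$2,737,893.00.
DOL = contribution ÷ EBIT = R$5,092,893.00 ÷ R$2,737,893.00 = 1.8602.

1.86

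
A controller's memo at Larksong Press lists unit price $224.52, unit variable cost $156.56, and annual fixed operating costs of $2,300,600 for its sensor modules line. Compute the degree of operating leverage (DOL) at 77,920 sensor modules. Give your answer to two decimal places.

At 77,920 units, contribution = 77,920 × $67.96 = $5,295,443.20.
Operating income = contribution − fixed costs = $5,295,443.20 − $2,300,600 = $2,994,843.20.
DOL = contribution ÷ EBIT = $5,295,443.20 ÷ $2,994,843.20 = 1.7682.

1.77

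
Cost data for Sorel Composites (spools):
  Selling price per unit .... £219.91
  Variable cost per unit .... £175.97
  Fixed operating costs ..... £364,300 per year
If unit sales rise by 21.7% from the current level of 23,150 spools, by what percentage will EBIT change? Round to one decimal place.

+33.8%

Total contribution margin = 23,150 × £43.94 = £1,017,211.00.
Operating income = contribution − fixed costs = £1,017,211.00 − £364,300 = £652,911.00.
So DOL = total CM / EBIT = £1,017,211.00 / £652,911.00 = 1.5580.
So EBIT moves 1.5580 × (+21.7%) = +33.8%.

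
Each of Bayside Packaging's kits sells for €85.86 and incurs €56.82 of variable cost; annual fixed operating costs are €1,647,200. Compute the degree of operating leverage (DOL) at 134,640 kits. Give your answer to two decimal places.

1.73

Total contribution margin = 134,640 × €29.04 = €3,909,945.60.
Subtracting fixed costs: EBIT = €3,909,945.60 − €1,647,200 = €2,262,745.60.
DOL = contribution ÷ EBIT = €3,909,945.60 ÷ €2,262,745.60 = 1.7280.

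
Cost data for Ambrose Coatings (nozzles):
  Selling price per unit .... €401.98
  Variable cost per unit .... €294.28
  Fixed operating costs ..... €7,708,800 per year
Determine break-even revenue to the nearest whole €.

€28,772,362

CM per unit = €401.98 − €294.28 = €107.70; CM ratio = €107.70 / €401.98 = 0.2679.
Break-even revenue = fixed costs × price ÷ CM = €7,708,800 × €401.98 ÷ €107.70 = €28,772,362.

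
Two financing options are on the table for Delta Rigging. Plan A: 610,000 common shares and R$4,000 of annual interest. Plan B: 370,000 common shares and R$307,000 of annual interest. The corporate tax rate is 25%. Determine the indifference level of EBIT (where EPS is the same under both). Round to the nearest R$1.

R$774,125

Set EPS_A = EPS_B: (EBIT − R$4,000)(1 − 0.25) ÷ 610,000 = (EBIT − R$307,000)(1 − 0.25) ÷ 370,000.
The (1 − t) factor cancels: (EBIT − 4,000) × 370,000 = (EBIT − 307,000) × 610,000.
Solving, EBIT = (307,000·610,000 − 4,000·370,000) / (610,000 − 370,000) = 185,790,000,000 / 240,000 = 774,125.00.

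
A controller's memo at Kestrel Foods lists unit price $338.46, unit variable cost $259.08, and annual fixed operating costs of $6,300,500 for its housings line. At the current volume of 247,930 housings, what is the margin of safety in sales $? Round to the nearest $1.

Unit CM = price − variable cost = $338.46 − $259.08 = $79.38. Break-even units = $6,300,500 ÷ $79.38 = 79,371.38; break-even revenue = 79,371.38 × $338.46 = $26,864,036.66.
Actual sales revenue = 247,930 × $338.46 = $83,914,387.80.
Margin of safety = $83,914,387.80 − $26,864,036.66 = $57,050,351.

$57,050,351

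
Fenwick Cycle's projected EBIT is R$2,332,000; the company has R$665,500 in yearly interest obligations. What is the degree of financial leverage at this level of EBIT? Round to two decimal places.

Interest = R$665,500.00.
DFL = EBIT ÷ (EBIT − I) = R$2,332,000 ÷ (R$2,332,000 − R$665,500.00) = R$2,332,000 ÷ R$1,666,500.00 = 1.3993.

1.40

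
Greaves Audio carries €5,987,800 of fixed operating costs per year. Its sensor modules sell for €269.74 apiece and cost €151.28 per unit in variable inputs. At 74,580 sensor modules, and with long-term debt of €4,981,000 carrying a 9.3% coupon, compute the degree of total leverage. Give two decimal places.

3.71

Contribution at this volume is 74,580 × €118.46 = €8,834,746.80.
Subtracting fixed costs: EBIT = €8,834,746.80 − €5,987,800 = €2,846,946.80. Interest = €463,233.00, so EBIT − I = €2,383,713.80.
Degree of total leverage = total CM / (EBIT − interest) = €8,834,746.80 / €2,383,713.80 = 3.7063.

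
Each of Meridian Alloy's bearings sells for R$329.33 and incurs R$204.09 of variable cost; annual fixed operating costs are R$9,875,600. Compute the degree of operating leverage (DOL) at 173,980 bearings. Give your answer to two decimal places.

1.83

Total contribution margin = 173,980 × R$125.24 = R$21,789,255.20.
Operating income = contribution − fixed costs = R$21,789,255.20 − R$9,875,600 = R$11,913,655.20.
So DOL = total CM / EBIT = R$21,789,255.20 / R$11,913,655.20 = 1.8289.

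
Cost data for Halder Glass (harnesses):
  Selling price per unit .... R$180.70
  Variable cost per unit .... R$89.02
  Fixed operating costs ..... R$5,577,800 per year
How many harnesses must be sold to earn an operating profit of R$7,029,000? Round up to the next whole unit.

Contribution margin per unit = R$180.70 − R$89.02 = R$91.68.
Need Q such that Q × R$91.68 − R$5,577,800 = R$7,029,000, i.e. Q = R$12,606,800 / R$91.68 = 137,508.73 → 137,509.

137,509 harnesses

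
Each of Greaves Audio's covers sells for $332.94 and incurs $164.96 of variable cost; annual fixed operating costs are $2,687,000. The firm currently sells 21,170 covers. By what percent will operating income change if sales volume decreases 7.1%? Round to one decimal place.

Contribution at this volume is 21,170 × $167.98 = $3,556,136.60.
Subtracting fixed costs: EBIT = $3,556,136.60 − $2,687,000 = $869,136.60.
Degree of operating leverage = $3,556,136.60 / $869,136.60 = 4.0916.
So EBIT moves 4.0916 × (-7.1%) = -29.1%.

-29.1%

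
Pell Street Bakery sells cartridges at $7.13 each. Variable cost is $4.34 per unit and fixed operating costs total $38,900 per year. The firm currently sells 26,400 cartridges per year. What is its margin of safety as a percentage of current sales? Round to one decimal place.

Contribution margin per unit = $7.13 − $4.34 = $2.79. Break-even units = $38,900 ÷ $2.79 = 13,942.65; break-even revenue = 13,942.65 × $7.13 = $99,411.11.
Actual sales revenue = 26,400 × $7.13 = $188,232.00.
Margin of safety = ($188,232.00 − $99,411.11) ÷ $188,232.00 = 47.2%.

47.2%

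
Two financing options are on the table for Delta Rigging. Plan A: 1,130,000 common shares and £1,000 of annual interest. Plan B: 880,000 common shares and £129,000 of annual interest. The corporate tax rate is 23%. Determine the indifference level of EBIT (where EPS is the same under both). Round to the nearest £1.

£579,560

Set EPS_A = EPS_B: (EBIT − £1,000)(1 − 0.23) ÷ 1,130,000 = (EBIT − £129,000)(1 − 0.23) ÷ 880,000.
The (1 − t) factor cancels: (EBIT − 1,000) × 880,000 = (EBIT − 129,000) × 1,130,000.
EBIT × (1,130,000 − 880,000) = 129,000 × 1,130,000 − 1,000 × 880,000 = 144,890,000,000, so EBIT = 144,890,000,000 ÷ 250,000 = 579,560.00.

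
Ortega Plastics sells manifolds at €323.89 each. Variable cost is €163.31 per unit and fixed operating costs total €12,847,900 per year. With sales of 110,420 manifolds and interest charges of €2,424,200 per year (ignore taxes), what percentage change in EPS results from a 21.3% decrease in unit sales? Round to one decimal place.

Contribution at this volume is 110,420 × €160.58 = €17,731,243.60.
EBIT = €17,731,243.60 − €12,847,900 = €4,883,343.60.
Interest = €2,424,200.00, so EBIT − I = €2,459,143.60.
DCL = total CM / (EBIT − I) = €17,731,243.60 / €2,459,143.60 = 7.2103.
%ΔEPS = DCL × %ΔSales = 7.2103 × -21.3% = -153.6%.

-153.6%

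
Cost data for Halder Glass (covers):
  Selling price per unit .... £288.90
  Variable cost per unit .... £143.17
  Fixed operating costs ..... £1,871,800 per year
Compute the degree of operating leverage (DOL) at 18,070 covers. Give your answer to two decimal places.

Total contribution margin = 18,070 × £145.73 = £2,633,341.10.
EBIT = £2,633,341.10 − £1,871,800 = £761,541.10.
So DOL = total CM / EBIT = £2,633,341.10 / £761,541.10 = 3.4579.

3.46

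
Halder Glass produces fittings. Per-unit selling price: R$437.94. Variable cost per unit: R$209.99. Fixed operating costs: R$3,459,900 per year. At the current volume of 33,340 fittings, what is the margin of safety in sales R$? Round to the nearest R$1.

Each unit contributes R$437.94 − R$209.99 = R$227.95. Break-even units = R$3,459,900 ÷ R$227.95 = 15,178.33; break-even revenue = 15,178.33 × R$437.94 = R$6,647,197.22.
Actual sales revenue = 33,340 × R$437.94 = R$14,600,919.60.
Margin of safety = R$14,600,919.60 − R$6,647,197.22 = R$7,953,722.

R$7,953,722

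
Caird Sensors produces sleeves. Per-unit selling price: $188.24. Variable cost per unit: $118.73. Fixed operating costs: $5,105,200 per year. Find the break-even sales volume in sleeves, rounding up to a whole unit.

73,446 sleeves

Each unit contributes $188.24 − $118.73 = $69.51.
Units to break even: $5,105,200 ÷ $69.51 = 73,445.55, rounded up to 73,446.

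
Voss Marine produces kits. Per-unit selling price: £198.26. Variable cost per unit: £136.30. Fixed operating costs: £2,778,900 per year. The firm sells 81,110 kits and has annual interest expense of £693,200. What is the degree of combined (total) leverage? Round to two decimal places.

Contribution at this volume is 81,110 × £61.96 = £5,025,575.60.
EBIT = £5,025,575.60 − £2,778,900 = £2,246,675.60. Interest = £693,200.00.
DOL = £5,025,575.60 ÷ £2,246,675.60 = 2.2369; DFL = £2,246,675.60 ÷ £1,553,475.60 = 1.4462.
Combined leverage = 2.2369 × 1.4462 = 3.2350.

3.24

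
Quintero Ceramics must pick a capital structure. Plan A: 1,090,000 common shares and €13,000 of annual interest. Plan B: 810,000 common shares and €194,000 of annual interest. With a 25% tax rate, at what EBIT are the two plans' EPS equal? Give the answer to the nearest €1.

At indifference, (EBIT − 13,000)(1 − t)/1,090,000 = (EBIT − 194,000)(1 − t)/810,000.
The (1 − t) factor cancels: (EBIT − 13,000) × 810,000 = (EBIT − 194,000) × 1,090,000.
Solving, EBIT = (194,000·1,090,000 − 13,000·810,000) / (1,090,000 − 810,000) = 200,930,000,000 / 280,000 = 717,607.14.

€717,607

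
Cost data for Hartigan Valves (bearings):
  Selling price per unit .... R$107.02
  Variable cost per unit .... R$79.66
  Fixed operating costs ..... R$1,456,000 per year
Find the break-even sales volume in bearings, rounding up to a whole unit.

Contribution margin per unit = R$107.02 − R$79.66 = R$27.36.
Break-even volume = fixed costs ÷ CM per unit = R$1,456,000 ÷ R$27.36 = 53,216.37, so 53,217 bearings.

53,217 bearings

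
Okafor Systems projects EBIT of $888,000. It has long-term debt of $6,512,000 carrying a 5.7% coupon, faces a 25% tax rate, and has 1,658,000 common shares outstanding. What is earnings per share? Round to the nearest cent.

Pre-tax income = $888,000 − $371,184.00 = $516,816.00.
Net income = $516,816.00 × (1 − 0.25) = $387,612.00.
Per share: $387,612.00 / 1,658,000 shares = $0.23.

$0.23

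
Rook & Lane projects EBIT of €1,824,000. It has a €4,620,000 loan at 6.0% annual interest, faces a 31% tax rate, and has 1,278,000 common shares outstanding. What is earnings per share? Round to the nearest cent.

€0.84

Pre-tax income = €1,824,000 − €277,200.00 = €1,546,800.00.
After tax at 31%: net income = €1,546,800.00 × 0.69 = €1,067,292.00.
Per share: €1,067,292.00 / 1,278,000 shares = €0.84.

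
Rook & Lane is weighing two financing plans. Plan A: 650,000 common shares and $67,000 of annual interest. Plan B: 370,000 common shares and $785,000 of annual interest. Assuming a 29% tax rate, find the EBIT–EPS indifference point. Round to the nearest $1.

At indifference, (EBIT − 67,000)(1 − t)/650,000 = (EBIT − 785,000)(1 − t)/370,000.
The (1 − t) factor cancels: (EBIT − 67,000) × 370,000 = (EBIT − 785,000) × 650,000.
Solving, EBIT = (785,000·650,000 − 67,000·370,000) / (650,000 − 370,000) = 485,460,000,000 / 280,000 = 1,733,785.71.

$1,733,786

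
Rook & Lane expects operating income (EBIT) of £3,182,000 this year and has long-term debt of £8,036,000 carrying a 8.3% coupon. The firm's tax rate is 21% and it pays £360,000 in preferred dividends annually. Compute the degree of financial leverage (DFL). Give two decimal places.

Interest = £666,988.00.
Pre-tax preferred-dividend burden = £360,000 ÷ (1 − 0.21) = £455,696.20.
DFL = EBIT ÷ [EBIT − I − D_p/(1−t)] = £3,182,000 ÷ [£3,182,000 − £666,988.00 − £455,696.20] = £3,182,000 ÷ £2,059,315.80 = 1.5452.

1.55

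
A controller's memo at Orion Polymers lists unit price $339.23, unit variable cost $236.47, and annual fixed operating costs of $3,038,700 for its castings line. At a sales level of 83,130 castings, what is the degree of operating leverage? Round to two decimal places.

At 83,130 units, contribution = 83,130 × $102.76 = $8,542,438.80.
EBIT = $8,542,438.80 − $3,038,700 = $5,503,738.80.
DOL = contribution ÷ EBIT = $8,542,438.80 ÷ $5,503,738.80 = 1.5521.

1.55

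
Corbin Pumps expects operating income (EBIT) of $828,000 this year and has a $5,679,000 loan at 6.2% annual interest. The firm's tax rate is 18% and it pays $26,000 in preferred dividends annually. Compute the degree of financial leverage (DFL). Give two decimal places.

1.86

Interest = $352,098.00.
Preferred dividends grossed up pre-tax: $26,000 / (1 − 0.18) = $31,707.32.
DFL = EBIT ÷ [EBIT − I − D_p/(1−t)] = $828,000 ÷ [$828,000 − $352,098.00 − $31,707.32] = $828,000 ÷ $444,194.68 = 1.8640.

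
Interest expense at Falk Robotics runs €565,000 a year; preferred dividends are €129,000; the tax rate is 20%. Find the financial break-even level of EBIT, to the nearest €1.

Grossing the preferred dividend up to pre-tax terms: €129,000 / (1 − 0.20) = €161,250.00.
Financial break-even EBIT = interest + D_p ÷ (1 − t) = €565,000 + €161,250.00 = €726,250.00.

€726,250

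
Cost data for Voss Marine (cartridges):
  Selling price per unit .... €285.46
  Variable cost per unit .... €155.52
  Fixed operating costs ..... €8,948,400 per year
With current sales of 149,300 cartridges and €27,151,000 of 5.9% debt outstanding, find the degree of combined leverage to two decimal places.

2.19

Total contribution margin = 149,300 × €129.94 = €19,400,042.00.
Subtracting fixed costs: EBIT = €19,400,042.00 − €8,948,400 = €10,451,642.00. Interest = €1,601,909.00, so EBIT − I = €8,849,733.00.
DCL = contribution ÷ (EBIT − I) = €19,400,042.00 ÷ €8,849,733.00 = 2.1922.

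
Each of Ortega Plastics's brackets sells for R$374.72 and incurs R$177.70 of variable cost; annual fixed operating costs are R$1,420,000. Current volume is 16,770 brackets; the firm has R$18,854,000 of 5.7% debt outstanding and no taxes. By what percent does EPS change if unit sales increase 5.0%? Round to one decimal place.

+20.4%

Total contribution margin = 16,770 × R$197.02 = R$3,304,025.40.
EBIT = R$3,304,025.40 − R$1,420,000 = R$1,884,025.40.
Interest = R$1,074,678.00, so EBIT − I = R$809,347.40.
DCL = total CM / (EBIT − I) = R$3,304,025.40 / R$809,347.40 = 4.0823.
EPS therefore changes by 4.0823 × (+5.0%) = +20.4%.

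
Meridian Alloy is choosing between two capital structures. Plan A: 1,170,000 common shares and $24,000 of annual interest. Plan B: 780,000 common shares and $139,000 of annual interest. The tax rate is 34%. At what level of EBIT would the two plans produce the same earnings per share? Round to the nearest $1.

$369,000

At indifference, (EBIT − 24,000)(1 − t)/1,170,000 = (EBIT − 139,000)(1 − t)/780,000.
Cancelling (1 − t) and cross-multiplying: 780,000·(EBIT − 24,000) = 1,170,000·(EBIT − 139,000).
EBIT × (1,170,000 − 780,000) = 139,000 × 1,170,000 − 24,000 × 780,000 = 143,910,000,000, so EBIT = 143,910,000,000 ÷ 390,000 = 369,000.00.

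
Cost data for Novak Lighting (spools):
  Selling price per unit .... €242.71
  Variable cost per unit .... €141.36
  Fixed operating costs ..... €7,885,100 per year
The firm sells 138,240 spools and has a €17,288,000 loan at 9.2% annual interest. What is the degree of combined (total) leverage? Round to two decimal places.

3.09

Total contribution margin = 138,240 × €101.35 = €14,010,624.00.
Subtracting fixed costs: EBIT = €14,010,624.00 − €7,885,100 = €6,125,524.00. Interest = €1,590,496.00.
DOL = €14,010,624.00 ÷ €6,125,524.00 = 2.2873; DFL = €6,125,524.00 ÷ €4,535,028.00 = 1.3507.
Combined leverage = 2.2873 × 1.3507 = 3.0895.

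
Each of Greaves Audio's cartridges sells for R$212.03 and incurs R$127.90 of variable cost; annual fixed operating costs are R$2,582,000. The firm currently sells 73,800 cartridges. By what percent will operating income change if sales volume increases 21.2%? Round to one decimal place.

+36.3%

At 73,800 units, contribution = 73,800 × R$84.13 = R$6,208,794.00.
EBIT = R$6,208,794.00 − R$2,582,000 = R$3,626,794.00.
So DOL = total CM / EBIT = R$6,208,794.00 / R$3,626,794.00 = 1.7119.
So EBIT moves 1.7119 × (+21.2%) = +36.3%.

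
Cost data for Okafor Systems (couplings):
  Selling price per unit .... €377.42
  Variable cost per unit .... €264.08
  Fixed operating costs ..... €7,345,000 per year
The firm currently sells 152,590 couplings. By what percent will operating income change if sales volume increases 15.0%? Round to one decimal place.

+26.1%

Contribution at this volume is 152,590 × €113.34 = €17,294,550.60.
Operating income = contribution − fixed costs = €17,294,550.60 − €7,345,000 = €9,949,550.60.
Degree of operating leverage = €17,294,550.60 / €9,949,550.60 = 1.7382.
So EBIT moves 1.7382 × (+15.0%) = +26.1%.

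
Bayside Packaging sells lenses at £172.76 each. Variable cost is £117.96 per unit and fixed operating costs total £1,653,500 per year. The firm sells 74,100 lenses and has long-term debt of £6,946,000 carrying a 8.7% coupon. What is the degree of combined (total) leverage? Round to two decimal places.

At 74,100 units, contribution = 74,100 × £54.80 = £4,060,680.00.
EBIT = £4,060,680.00 − £1,653,500 = £2,407,180.00. Interest = £604,302.00.
DOL = £4,060,680.00 ÷ £2,407,180.00 = 1.6869; DFL = £2,407,180.00 ÷ £1,802,878.00 = 1.3352.
DCL = DOL × DFL = 1.6869 × 1.3352 = 2.2523.

2.25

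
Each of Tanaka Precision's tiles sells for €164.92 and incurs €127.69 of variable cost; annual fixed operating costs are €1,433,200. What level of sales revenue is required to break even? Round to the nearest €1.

€6,348,733

Contribution margin per unit = €164.92 − €127.69 = €37.23, a CM ratio of €37.23 ÷ €164.92 = 0.2257.
Break-even sales = FC ÷ CM ratio = €1,433,200 × €164.92 / €37.23 = €6,348,733.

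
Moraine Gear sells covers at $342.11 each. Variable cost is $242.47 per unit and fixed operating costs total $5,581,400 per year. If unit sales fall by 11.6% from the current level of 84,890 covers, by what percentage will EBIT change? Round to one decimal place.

-34.1%

At 84,890 units, contribution = 84,890 × $99.64 = $8,458,439.60.
EBIT = $8,458,439.60 − $5,581,400 = $2,877,039.60.
DOL = contribution ÷ EBIT = $8,458,439.60 ÷ $2,877,039.60 = 2.9400.
Operating income changes by 2.9400 × -11.6% = -34.1%.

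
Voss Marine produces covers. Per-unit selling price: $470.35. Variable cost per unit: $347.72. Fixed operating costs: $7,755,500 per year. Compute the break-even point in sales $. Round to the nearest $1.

$29,746,387

Contribution margin per unit = $470.35 − $347.72 = $122.63, a CM ratio of $122.63 ÷ $470.35 = 0.2607.
Break-even sales = FC ÷ CM ratio = $7,755,500 × $470.35 / $122.63 = $29,746,387.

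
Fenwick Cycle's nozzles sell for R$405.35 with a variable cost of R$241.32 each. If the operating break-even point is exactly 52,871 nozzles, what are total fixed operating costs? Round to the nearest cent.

Unit CM = price − variable cost = R$405.35 − R$241.32 = R$164.03.
Fixed costs = break-even units × CM = 52,871 × R$164.03 = R$8,672,430.13.

R$8,672,430.13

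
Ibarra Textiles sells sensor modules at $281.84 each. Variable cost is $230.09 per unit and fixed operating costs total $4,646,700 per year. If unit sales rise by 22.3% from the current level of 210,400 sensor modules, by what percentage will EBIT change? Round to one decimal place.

At 210,400 units, contribution = 210,400 × $51.75 = $10,888,200.00.
Operating income = contribution − fixed costs = $10,888,200.00 − $4,646,700 = $6,241,500.00.
Degree of operating leverage = $10,888,200.00 / $6,241,500.00 = 1.7445.
So EBIT moves 1.7445 × (+22.3%) = +38.9%.

+38.9%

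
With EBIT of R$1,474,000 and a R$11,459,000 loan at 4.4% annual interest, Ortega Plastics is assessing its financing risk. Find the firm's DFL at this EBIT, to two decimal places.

1.52

Annual interest charges come to R$504,196.00.
DFL = EBIT ÷ (EBIT − I) = R$1,474,000 ÷ (R$1,474,000 − R$504,196.00) = R$1,474,000 ÷ R$969,804.00 = 1.5199.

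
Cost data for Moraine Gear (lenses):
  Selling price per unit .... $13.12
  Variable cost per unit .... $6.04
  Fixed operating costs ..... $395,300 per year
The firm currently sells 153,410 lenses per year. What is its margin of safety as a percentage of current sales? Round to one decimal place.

63.6%

Each unit contributes $13.12 − $6.04 = $7.08. Break-even units = $395,300 ÷ $7.08 = 55,833.33; break-even revenue = 55,833.33 × $13.12 = $732,533.33.
Current sales = 153,410 × $13.12 = $2,012,739.20.
Margin of safety = ($2,012,739.20 − $732,533.33) ÷ $2,012,739.20 = 63.6%.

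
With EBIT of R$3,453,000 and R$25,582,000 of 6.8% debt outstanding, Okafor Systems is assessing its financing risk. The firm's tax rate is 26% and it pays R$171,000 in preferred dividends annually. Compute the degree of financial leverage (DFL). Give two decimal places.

2.33

Annual interest charges come to R$1,739,576.00.
Pre-tax preferred-dividend burden = R$171,000 ÷ (1 − 0.26) = R$231,081.08.
DFL = EBIT ÷ [EBIT − I − D_p/(1−t)] = R$3,453,000 ÷ [R$3,453,000 − R$1,739,576.00 − R$231,081.08] = R$3,453,000 ÷ R$1,482,342.92 = 2.3294.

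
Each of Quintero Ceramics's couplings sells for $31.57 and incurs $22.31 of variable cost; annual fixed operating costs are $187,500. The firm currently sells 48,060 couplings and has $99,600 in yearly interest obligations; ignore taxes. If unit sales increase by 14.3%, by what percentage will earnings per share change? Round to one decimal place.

Total contribution margin = 48,060 × $9.26 = $445,035.60.
Subtracting fixed costs: EBIT = $445,035.60 − $187,500 = $257,535.60.
After interest of $99,600.00, pre-tax earnings = $157,935.60.
Degree of combined leverage = contribution ÷ (EBIT − I) = $445,035.60 ÷ $157,935.60 = 2.8178.
%ΔEPS = DCL × %ΔSales = 2.8178 × +14.3% = +40.3%.

+40.3%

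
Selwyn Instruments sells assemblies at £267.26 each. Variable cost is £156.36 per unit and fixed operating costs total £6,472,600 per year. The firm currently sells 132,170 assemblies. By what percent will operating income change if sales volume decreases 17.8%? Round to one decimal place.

Total contribution margin = 132,170 × £110.90 = £14,657,653.00.
Operating income = contribution − fixed costs = £14,657,653.00 − £6,472,600 = £8,185,053.00.
Degree of operating leverage = £14,657,653.00 / £8,185,053.00 = 1.7908.
So EBIT moves 1.7908 × (-17.8%) = -31.9%.

-31.9%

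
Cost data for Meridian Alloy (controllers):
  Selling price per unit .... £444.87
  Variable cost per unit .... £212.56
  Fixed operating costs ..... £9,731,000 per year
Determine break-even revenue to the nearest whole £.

£18,634,712

Contribution margin per unit = £444.87 − £212.56 = £232.31, a CM ratio of £232.31 ÷ £444.87 = 0.5222.
Break-even sales = FC ÷ CM ratio = £9,731,000 × £444.87 / £232.31 = £18,634,712.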